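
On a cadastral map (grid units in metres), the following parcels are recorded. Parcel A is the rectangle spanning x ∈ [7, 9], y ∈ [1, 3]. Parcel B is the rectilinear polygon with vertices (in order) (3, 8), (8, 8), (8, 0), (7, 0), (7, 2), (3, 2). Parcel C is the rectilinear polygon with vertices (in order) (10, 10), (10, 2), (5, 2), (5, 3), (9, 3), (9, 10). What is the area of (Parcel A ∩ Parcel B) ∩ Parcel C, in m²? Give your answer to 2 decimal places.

1.00

The region (Parcel A ∩ Parcel B) ∩ Parcel C is the polygon with vertices (8,3), (8,2), (7,2), (7,3).
By the shoelace formula its area is 1.00.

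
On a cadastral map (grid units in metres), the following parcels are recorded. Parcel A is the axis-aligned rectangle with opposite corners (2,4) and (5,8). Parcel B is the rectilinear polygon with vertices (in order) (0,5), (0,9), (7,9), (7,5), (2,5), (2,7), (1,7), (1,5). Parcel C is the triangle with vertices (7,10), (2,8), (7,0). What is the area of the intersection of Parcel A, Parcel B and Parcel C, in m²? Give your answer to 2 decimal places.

The intersection is the polygon with vertices (5,8), (5,5), (3.875,5), (2,8).
By the shoelace formula its area is 6.19.

6.19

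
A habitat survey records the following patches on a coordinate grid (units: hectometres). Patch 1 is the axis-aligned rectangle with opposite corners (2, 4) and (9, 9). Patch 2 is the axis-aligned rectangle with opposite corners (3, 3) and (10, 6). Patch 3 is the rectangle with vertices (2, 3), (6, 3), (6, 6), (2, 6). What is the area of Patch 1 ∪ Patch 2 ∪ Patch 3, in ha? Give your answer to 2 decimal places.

45.00

By inclusion–exclusion:
Individual areas: |Patch 1| = 35, |Patch 2| = 21, |Patch 3| = 12.
|Patch 1∩Patch 2|: x∈[3,9], y∈[4,6] → 6·2 = 12.
|Patch 1∩Patch 3|: x∈[2,6], y∈[4,6] → 4·2 = 8.
|Patch 2∩Patch 3|: x∈[3,6], y∈[3,6] → 3·3 = 9.
|Patch 1∩Patch 2∩Patch 3| = 6.
|Patch 1 ∪ Patch 2 ∪ Patch 3| = 68 − 29 + 6 = 45.00.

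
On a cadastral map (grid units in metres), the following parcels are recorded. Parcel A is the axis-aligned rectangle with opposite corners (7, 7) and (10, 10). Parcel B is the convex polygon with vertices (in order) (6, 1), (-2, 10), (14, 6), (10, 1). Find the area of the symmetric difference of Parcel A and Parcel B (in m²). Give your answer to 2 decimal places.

|Parcel A| = 9, |Parcel B| = 66, |Parcel A∩Parcel B| = 1.125.
|Parcel A △ Parcel B| = |Parcel A| + |Parcel B| − 2·|Parcel A∩Parcel B| = 9 + 66 − 2.25 = 72.75.

72.75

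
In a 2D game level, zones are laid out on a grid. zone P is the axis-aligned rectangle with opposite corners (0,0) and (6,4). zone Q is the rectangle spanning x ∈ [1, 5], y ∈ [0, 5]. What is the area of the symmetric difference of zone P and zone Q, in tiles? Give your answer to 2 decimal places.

12.00

|zone P∩zone Q|: x∈[1,5], y∈[0,4] → 4·4 = 16.
|zone P △ zone Q| = |zone P| + |zone Q| − 2·|zone P∩zone Q| = 24 + 20 − 32 = 12.00.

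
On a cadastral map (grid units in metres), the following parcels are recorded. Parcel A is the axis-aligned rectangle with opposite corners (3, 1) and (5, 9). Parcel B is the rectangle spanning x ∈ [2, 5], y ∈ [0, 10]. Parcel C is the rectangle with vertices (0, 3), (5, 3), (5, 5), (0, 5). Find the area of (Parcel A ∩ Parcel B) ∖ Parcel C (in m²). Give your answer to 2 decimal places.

|Parcel A ∩ Parcel B| = 16.
|(Parcel A ∩ Parcel B) ∩ Parcel C| = 4.
|(Parcel A ∩ Parcel B) ∖ Parcel C| = 16 − 4 = 12.00.

12.00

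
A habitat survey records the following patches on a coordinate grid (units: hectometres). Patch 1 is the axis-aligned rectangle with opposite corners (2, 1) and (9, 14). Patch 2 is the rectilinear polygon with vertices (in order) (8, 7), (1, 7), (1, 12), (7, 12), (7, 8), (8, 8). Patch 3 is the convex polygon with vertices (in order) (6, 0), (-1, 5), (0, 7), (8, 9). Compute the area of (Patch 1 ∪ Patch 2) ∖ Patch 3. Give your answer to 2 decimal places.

61.65

|Patch 1 ∪ Patch 2| = 96.
|(Patch 1 ∪ Patch 2) ∩ Patch 3| = 34.3496.
|(Patch 1 ∪ Patch 2) ∖ Patch 3| = 96 − 34.3496 = 61.65.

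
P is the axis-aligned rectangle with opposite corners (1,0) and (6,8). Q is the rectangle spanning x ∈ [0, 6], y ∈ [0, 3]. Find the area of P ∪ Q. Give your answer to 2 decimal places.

43.00

By inclusion–exclusion:
Individual areas: |P| = 40, |Q| = 18.
|P∩Q|: x∈[1,6], y∈[0,3] → 5·3 = 15.
|P ∪ Q| = 58 − 15 = 43.00.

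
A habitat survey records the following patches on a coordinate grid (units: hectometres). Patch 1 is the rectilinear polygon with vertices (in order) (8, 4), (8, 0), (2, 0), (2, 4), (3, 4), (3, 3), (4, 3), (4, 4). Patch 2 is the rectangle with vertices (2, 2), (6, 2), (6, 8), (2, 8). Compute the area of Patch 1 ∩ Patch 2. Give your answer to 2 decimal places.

The intersection is the polygon with vertices (2,4), (3,4), (3,3), (4,3), (4,4), (6,4), (6,2), (2,2).
By the shoelace formula its area is 7.00.

7.00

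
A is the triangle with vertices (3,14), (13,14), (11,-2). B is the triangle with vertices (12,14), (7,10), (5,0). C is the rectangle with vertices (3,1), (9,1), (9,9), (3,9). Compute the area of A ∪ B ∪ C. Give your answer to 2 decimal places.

115.90

By inclusion–exclusion:
Individual areas: |A| = 80, |B| = 21, |C| = 48.
|A∩B| = 15.6429.
|A∩C| = 12.25.
|B∩C| = 11.75.
|A∩B∩C| = 6.5429.
|A ∪ B ∪ C| = 149 − 39.6429 + 6.5429 = 115.90.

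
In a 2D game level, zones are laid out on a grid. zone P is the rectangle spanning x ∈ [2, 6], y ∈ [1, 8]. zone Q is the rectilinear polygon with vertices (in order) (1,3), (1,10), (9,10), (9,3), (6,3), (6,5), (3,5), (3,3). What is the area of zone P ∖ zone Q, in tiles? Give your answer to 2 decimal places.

|zone P| = 28, |zone P∩zone Q| = 14.
|zone P ∖ zone Q| = |zone P| − |zone P∩zone Q| = 28 − 14 = 14.00.

14.00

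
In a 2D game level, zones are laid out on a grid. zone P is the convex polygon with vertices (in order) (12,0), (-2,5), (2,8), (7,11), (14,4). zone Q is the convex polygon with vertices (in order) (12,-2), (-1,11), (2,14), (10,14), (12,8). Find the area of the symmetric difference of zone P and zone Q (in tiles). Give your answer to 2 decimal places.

86.22

|zone P| = 87, |zone Q| = 113, |zone P∩zone Q| = 56.8889.
|zone P △ zone Q| = |zone P| + |zone Q| − 2·|zone P∩zone Q| = 87 + 113 − 113.7778 = 86.22.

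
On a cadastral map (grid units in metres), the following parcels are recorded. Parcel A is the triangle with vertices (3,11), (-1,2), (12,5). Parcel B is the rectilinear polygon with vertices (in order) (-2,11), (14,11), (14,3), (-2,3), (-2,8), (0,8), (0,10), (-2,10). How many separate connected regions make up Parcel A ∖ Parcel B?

1

Parcel A ∖ Parcel B is a single connected region.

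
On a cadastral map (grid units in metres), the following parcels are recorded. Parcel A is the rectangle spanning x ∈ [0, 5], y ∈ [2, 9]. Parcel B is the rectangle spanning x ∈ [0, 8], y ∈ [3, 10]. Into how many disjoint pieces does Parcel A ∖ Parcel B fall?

1

Parcel A ∖ Parcel B is a single connected region.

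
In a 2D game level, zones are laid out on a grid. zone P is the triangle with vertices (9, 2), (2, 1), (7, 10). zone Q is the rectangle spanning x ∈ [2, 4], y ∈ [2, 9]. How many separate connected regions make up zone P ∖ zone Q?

zone P ∖ zone Q is a single connected region.

1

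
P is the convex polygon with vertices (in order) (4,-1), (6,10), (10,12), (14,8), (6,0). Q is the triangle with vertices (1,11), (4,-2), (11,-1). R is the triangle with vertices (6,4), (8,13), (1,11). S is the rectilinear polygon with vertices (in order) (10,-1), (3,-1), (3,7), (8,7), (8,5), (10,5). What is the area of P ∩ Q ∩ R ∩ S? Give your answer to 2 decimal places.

The intersection is the polygon with vertices (6,4), (5.13,5.217), (5.254,5.896), (6.175,4.79).
By the shoelace formula its area is 0.83.

0.83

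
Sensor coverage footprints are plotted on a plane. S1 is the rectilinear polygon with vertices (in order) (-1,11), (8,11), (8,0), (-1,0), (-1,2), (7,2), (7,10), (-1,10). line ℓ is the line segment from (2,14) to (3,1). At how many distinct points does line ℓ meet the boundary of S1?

The segment meets the boundary at (2.923,2), (2.308,10), (2.231,11).

3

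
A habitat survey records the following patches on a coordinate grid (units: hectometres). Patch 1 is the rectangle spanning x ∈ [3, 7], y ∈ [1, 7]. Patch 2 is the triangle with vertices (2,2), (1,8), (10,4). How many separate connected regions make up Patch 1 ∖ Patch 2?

2

Patch 1 ∖ Patch 2 splits into 2 disjoint pieces (area 7, area 3.125).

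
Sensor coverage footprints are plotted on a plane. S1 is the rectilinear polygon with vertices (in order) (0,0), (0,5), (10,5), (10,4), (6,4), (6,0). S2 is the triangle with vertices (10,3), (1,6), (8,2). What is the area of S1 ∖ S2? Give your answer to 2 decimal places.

|S1| = 34, |S1∩S2| = 2.5179.
|S1 ∖ S2| = |S1| − |S1∩S2| = 34 − 2.5179 = 31.48.

31.48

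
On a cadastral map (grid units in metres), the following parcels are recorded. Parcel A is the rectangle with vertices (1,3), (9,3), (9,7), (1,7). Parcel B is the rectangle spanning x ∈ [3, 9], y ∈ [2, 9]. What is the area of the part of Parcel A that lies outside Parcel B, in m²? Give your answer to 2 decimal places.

8.00

|Parcel A∩Parcel B|: x∈[3,9], y∈[3,7] → 6·4 = 24.
|Parcel A| = 32.
|Parcel A ∖ Parcel B| = |Parcel A| − |Parcel A∩Parcel B| = 32 − 24 = 8.00.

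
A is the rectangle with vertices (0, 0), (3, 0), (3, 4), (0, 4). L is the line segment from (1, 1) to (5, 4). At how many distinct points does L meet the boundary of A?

1

The segment meets the boundary at (3,2.5).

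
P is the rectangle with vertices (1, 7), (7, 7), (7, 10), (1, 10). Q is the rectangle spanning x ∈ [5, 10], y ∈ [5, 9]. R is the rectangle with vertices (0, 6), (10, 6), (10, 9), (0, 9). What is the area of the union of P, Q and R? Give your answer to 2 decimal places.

41.00

By inclusion–exclusion:
Individual areas: |P| = 18, |Q| = 20, |R| = 30.
|P∩Q|: x∈[5,7], y∈[7,9] → 2·2 = 4.
|P∩R|: x∈[1,7], y∈[7,9] → 6·2 = 12.
|Q∩R|: x∈[5,10], y∈[6,9] → 5·3 = 15.
|P∩Q∩R| = 4.
|P ∪ Q ∪ R| = 68 − 31 + 4 = 41.00.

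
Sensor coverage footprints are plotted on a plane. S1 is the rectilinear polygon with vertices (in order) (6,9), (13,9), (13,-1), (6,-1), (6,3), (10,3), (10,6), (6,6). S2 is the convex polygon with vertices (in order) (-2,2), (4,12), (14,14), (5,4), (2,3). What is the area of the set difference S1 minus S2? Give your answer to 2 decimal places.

|S1| = 58, |S1∩S2| = 6.45.
|S1 ∖ S2| = |S1| − |S1∩S2| = 58 − 6.45 = 51.55.

51.55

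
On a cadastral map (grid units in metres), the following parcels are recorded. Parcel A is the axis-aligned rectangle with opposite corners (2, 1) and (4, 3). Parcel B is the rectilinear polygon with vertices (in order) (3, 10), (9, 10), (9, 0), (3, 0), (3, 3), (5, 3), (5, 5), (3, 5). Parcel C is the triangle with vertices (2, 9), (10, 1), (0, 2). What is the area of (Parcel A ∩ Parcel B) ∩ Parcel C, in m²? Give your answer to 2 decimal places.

The region (Parcel A ∩ Parcel B) ∩ Parcel C is the polygon with vertices (3,3), (4,3), (4,1.6), (3,1.7).
By the shoelace formula its area is 1.35.

1.35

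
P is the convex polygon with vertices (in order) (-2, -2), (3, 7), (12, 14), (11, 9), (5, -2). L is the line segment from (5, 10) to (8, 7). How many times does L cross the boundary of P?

The segment meets the boundary at (5.812,9.188).

1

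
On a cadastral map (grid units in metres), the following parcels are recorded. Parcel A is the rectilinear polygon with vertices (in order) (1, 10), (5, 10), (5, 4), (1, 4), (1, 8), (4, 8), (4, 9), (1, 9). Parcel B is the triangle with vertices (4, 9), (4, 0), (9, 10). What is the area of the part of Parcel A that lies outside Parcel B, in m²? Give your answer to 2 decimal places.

|Parcel A| = 21, |Parcel A∩Parcel B| = 5.1.
|Parcel A ∖ Parcel B| = |Parcel A| − |Parcel A∩Parcel B| = 21 − 5.1 = 15.90.

15.90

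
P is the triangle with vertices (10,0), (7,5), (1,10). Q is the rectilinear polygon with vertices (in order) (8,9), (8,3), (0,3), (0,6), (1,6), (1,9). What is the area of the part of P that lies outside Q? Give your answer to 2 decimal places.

1.53

|P| = 7.5, |P∩Q| = 5.9667.
|P ∖ Q| = |P| − |P∩Q| = 7.5 − 5.9667 = 1.53.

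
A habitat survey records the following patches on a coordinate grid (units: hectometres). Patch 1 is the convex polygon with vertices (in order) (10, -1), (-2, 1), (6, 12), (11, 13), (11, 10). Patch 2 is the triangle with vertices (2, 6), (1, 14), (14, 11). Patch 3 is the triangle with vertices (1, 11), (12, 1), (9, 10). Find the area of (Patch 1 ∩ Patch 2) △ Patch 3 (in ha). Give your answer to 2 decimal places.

|Patch 1 ∩ Patch 2| = 26.6505.
|(Patch 1 ∩ Patch 2) ∩ Patch 3| = 11.1567.
|(Patch 1 ∩ Patch 2) △ Patch 3| = 26.6505 + 34.5 − 22.3134 = 38.84.

38.84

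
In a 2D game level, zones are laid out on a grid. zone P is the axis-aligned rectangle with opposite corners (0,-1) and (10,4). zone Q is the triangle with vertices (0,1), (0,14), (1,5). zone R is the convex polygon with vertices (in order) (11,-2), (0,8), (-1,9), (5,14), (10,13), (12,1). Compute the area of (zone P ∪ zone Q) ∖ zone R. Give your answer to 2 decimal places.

39.78

|zone P ∪ zone Q| = 55.375.
|(zone P ∪ zone Q) ∩ zone R| = 15.592.
|(zone P ∪ zone Q) ∖ zone R| = 55.375 − 15.592 = 39.78.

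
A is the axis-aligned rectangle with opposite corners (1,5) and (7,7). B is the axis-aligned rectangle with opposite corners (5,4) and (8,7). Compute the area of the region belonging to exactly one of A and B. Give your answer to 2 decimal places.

13.00

|A∩B|: x∈[5,7], y∈[5,7] → 2·2 = 4.
|A △ B| = |A| + |B| − 2·|A∩B| = 12 + 9 − 8 = 13.00.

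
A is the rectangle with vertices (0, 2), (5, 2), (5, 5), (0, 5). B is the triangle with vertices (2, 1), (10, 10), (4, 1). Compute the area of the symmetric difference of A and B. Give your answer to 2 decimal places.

19.15

|A| = 15, |B| = 9, |A∩B| = 2.4236.
|A △ B| = |A| + |B| − 2·|A∩B| = 15 + 9 − 4.8472 = 19.15.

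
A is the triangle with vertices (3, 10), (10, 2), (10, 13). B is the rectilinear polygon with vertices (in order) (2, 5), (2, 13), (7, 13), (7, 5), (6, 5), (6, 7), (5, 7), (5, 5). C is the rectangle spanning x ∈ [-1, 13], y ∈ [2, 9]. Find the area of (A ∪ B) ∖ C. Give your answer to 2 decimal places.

|A ∪ B| = 64.0089.
|(A ∪ B) ∩ C| = 33.9375.
|(A ∪ B) ∖ C| = 64.0089 − 33.9375 = 30.07.

30.07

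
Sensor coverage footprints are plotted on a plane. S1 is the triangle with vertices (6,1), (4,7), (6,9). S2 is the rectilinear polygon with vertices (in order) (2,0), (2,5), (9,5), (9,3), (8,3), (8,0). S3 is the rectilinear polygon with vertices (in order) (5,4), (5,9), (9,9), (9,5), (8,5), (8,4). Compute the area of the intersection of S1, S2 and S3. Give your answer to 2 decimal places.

The intersection is the polygon with vertices (6,5), (6,4), (5,4), (5,4), (5,5).
By the shoelace formula its area is 1.00.

1.00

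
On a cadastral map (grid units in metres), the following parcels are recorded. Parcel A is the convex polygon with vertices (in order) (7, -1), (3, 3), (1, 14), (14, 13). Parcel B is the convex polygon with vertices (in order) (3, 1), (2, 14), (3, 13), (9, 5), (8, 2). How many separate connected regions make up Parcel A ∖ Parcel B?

2

Parcel A ∖ Parcel B splits into 2 disjoint pieces (area 60.7083, area 4.728).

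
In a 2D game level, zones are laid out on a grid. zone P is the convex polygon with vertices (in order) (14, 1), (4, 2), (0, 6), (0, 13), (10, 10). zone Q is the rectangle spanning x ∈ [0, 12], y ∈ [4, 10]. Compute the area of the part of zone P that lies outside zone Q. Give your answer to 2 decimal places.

40.50

|zone P| = 106, |zone P∩zone Q| = 65.5.
|zone P ∖ zone Q| = |zone P| − |zone P∩zone Q| = 106 − 65.5 = 40.50.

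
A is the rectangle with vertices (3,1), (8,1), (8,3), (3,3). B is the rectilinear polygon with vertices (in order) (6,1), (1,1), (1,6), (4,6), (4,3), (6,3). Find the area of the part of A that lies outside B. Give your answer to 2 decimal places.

4.00

|A| = 10, |A∩B| = 6.
|A ∖ B| = |A| − |A∩B| = 10 − 6 = 4.00.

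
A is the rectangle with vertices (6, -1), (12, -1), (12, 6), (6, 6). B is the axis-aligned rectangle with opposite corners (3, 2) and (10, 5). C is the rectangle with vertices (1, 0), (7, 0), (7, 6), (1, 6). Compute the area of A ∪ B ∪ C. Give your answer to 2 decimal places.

72.00

By inclusion–exclusion:
Individual areas: |A| = 42, |B| = 21, |C| = 36.
|A∩B|: x∈[6,10], y∈[2,5] → 4·3 = 12.
|A∩C|: x∈[6,7], y∈[0,6] → 1·6 = 6.
|B∩C|: x∈[3,7], y∈[2,5] → 4·3 = 12.
|A∩B∩C| = 3.
|A ∪ B ∪ C| = 99 − 30 + 3 = 72.00.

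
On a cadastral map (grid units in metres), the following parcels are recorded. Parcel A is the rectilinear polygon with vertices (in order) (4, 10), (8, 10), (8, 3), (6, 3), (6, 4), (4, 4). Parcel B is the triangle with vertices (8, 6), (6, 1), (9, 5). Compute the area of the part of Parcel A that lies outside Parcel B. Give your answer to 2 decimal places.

|Parcel A| = 26, |Parcel A∩Parcel B| = 1.6333.
|Parcel A ∖ Parcel B| = |Parcel A| − |Parcel A∩Parcel B| = 26 − 1.6333 = 24.37.

24.37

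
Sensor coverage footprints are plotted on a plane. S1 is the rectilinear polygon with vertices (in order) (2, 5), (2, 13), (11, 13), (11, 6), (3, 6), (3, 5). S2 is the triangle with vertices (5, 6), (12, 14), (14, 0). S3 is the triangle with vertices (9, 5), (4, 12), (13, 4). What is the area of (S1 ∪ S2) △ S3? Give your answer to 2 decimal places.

88.93

|S1 ∪ S2| = 100.4286.
|(S1 ∪ S2) ∩ S3| = 11.5.
|(S1 ∪ S2) △ S3| = 100.4286 + 11.5 − 23 = 88.93.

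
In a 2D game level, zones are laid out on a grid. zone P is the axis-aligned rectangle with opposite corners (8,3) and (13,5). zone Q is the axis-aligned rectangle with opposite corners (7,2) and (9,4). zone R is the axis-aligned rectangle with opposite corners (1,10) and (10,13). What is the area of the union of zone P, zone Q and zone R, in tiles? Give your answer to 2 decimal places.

By inclusion–exclusion:
Individual areas: |zone P| = 10, |zone Q| = 4, |zone R| = 27.
|zone P∩zone Q|: x∈[8,9], y∈[3,4] → 1·1 = 1.
|zone P∩zone R| = 0 (no overlap).
|zone Q∩zone R| = 0 (no overlap).
|zone P∩zone Q∩zone R| = 0.
|zone P ∪ zone Q ∪ zone R| = 41 − 1 + 0 = 40.00.

40.00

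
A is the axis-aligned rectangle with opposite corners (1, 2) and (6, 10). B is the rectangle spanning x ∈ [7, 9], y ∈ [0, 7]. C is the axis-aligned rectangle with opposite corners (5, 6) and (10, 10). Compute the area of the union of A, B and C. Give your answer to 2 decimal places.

By inclusion–exclusion:
Individual areas: |A| = 40, |B| = 14, |C| = 20.
|A∩B| = 0 (no overlap).
|A∩C|: x∈[5,6], y∈[6,10] → 1·4 = 4.
|B∩C|: x∈[7,9], y∈[6,7] → 2·1 = 2.
|A∩B∩C| = 0.
|A ∪ B ∪ C| = 74 − 6 + 0 = 68.00.

68.00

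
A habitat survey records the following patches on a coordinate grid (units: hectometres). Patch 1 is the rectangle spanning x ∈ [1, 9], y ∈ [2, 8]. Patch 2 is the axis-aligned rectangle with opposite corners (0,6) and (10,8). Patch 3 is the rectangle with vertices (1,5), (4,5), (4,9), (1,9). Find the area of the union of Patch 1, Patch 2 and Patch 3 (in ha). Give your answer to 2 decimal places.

55.00

By inclusion–exclusion:
Individual areas: |Patch 1| = 48, |Patch 2| = 20, |Patch 3| = 12.
|Patch 1∩Patch 2|: x∈[1,9], y∈[6,8] → 8·2 = 16.
|Patch 1∩Patch 3|: x∈[1,4], y∈[5,8] → 3·3 = 9.
|Patch 2∩Patch 3|: x∈[1,4], y∈[6,8] → 3·2 = 6.
|Patch 1∩Patch 2∩Patch 3| = 6.
|Patch 1 ∪ Patch 2 ∪ Patch 3| = 80 − 31 + 6 = 55.00.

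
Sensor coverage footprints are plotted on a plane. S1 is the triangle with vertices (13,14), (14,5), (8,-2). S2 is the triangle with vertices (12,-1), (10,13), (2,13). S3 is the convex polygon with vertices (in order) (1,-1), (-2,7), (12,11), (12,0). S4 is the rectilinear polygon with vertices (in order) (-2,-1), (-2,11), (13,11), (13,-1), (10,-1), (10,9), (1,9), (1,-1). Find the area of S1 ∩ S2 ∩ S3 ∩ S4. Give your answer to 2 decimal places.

5.78

The intersection is the polygon with vertices (10.843,7.098), (11.551,2.143), (10.571,1), (10,1.8), (10,4.4).
By the shoelace formula its area is 5.78.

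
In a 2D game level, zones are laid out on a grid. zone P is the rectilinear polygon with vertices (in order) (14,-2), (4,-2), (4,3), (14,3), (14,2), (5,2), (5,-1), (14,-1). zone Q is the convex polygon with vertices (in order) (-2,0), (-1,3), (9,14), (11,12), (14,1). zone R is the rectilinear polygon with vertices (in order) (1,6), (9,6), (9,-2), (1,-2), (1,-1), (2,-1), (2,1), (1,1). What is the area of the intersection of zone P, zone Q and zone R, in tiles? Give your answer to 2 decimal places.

6.59

The intersection is the polygon with vertices (9,3), (9,2), (5,2), (5,0.438), (4,0.375), (4,3).
By the shoelace formula its area is 6.59.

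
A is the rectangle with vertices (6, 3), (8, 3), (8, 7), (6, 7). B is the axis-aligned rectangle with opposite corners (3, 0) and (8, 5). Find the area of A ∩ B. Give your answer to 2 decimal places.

4.00

|A∩B|: x∈[6,8], y∈[3,5] → 2·2 = 4.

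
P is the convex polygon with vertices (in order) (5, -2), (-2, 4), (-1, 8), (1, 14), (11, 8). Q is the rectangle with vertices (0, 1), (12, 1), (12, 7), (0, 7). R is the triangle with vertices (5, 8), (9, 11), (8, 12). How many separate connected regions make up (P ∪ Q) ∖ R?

(P ∪ Q) ∖ R is a single connected region.

1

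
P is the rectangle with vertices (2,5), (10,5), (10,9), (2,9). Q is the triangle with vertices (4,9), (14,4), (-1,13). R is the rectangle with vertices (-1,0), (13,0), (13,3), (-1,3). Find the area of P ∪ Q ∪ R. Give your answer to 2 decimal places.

By inclusion–exclusion:
Individual areas: |P| = 32, |Q| = 7.5, |R| = 42.
|P∩Q| = 3.3667.
|P∩R| = 0 (no overlap).
|Q∩R| = 0.
|P∩Q∩R| = 0.
|P ∪ Q ∪ R| = 81.5 − 3.3667 + 0 = 78.13.

78.13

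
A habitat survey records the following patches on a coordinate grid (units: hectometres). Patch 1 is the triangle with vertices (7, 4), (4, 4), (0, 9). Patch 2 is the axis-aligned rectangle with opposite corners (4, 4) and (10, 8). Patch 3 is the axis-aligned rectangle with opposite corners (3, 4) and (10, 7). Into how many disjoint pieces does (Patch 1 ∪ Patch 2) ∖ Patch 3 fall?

2

(Patch 1 ∪ Patch 2) ∖ Patch 3 splits into 2 disjoint pieces (area 2.4107, area 6).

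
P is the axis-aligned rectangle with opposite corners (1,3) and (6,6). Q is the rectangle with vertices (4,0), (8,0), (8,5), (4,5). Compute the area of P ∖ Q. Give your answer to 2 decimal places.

|P∩Q|: x∈[4,6], y∈[3,5] → 2·2 = 4.
|P| = 15.
|P ∖ Q| = |P| − |P∩Q| = 15 − 4 = 11.00.

11.00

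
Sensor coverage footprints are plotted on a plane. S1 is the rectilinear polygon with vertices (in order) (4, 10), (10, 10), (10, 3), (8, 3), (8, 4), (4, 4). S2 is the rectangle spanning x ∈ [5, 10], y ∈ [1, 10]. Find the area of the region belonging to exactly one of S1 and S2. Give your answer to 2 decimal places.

19.00

|S1| = 38, |S2| = 45, |S1∩S2| = 32.
|S1 △ S2| = |S1| + |S2| − 2·|S1∩S2| = 38 + 45 − 64 = 19.00.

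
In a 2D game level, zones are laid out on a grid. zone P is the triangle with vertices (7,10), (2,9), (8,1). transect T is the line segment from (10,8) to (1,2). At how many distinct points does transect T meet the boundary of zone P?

The segment meets the boundary at (5.167,4.778), (7.414,6.276).

2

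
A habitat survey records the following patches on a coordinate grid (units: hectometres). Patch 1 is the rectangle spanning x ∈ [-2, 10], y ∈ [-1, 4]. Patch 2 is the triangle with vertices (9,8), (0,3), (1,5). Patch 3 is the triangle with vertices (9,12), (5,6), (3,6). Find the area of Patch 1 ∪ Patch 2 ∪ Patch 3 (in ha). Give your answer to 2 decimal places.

By inclusion–exclusion:
Individual areas: |Patch 1| = 60, |Patch 2| = 6.5, |Patch 3| = 6.
|Patch 1∩Patch 2| = 0.65.
|Patch 1∩Patch 3| = 0.
|Patch 2∩Patch 3| = 0.4444.
|Patch 1∩Patch 2∩Patch 3| = 0.
|Patch 1 ∪ Patch 2 ∪ Patch 3| = 72.5 − 1.0944 + 0 = 71.41.

71.41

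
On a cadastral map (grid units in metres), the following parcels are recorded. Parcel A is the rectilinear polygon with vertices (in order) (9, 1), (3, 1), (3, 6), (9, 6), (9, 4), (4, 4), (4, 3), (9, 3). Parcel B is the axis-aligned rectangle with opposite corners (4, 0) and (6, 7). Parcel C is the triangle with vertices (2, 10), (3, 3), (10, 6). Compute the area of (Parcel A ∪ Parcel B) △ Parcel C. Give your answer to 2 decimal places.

|Parcel A ∪ Parcel B| = 31.
|(Parcel A ∪ Parcel B) ∩ Parcel C| = 12.2857.
|(Parcel A ∪ Parcel B) △ Parcel C| = 31 + 26 − 24.5714 = 32.43.

32.43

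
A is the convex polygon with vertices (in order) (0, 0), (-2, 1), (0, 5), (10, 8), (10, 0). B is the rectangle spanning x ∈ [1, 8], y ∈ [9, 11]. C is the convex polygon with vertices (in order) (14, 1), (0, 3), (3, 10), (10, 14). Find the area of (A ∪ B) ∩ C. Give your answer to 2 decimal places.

|A ∪ B| = 84.
|(A ∪ B) ∩ C| = 50.50.

50.50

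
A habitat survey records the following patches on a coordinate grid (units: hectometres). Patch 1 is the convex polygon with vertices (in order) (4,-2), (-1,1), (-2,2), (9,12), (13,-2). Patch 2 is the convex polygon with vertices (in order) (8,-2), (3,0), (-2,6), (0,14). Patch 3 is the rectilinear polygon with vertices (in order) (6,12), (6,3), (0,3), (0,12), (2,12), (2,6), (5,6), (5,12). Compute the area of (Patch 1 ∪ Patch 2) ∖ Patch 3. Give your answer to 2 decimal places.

112.39

|Patch 1 ∪ Patch 2| = 144.2069.
|(Patch 1 ∪ Patch 2) ∩ Patch 3| = 31.8182.
|(Patch 1 ∪ Patch 2) ∖ Patch 3| = 144.2069 − 31.8182 = 112.39.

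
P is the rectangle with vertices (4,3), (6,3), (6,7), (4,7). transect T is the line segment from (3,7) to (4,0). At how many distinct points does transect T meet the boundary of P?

0

The segment lies entirely outside P and never meets its boundary.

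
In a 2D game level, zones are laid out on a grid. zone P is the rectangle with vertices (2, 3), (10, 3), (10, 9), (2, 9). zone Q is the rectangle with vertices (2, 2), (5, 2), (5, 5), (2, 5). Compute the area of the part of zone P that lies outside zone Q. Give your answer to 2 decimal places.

|zone P∩zone Q|: x∈[2,5], y∈[3,5] → 3·2 = 6.
|zone P| = 48.
|zone P ∖ zone Q| = |zone P| − |zone P∩zone Q| = 48 − 6 = 42.00.

42.00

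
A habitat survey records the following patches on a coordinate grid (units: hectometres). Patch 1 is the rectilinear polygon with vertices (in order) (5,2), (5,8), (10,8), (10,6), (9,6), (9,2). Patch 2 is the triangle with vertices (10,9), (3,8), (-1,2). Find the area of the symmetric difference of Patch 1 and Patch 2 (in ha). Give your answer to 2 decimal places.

|Patch 1| = 26, |Patch 2| = 19, |Patch 1∩Patch 2| = 3.7403.
|Patch 1 △ Patch 2| = |Patch 1| + |Patch 2| − 2·|Patch 1∩Patch 2| = 26 + 19 − 7.4805 = 37.52.

37.52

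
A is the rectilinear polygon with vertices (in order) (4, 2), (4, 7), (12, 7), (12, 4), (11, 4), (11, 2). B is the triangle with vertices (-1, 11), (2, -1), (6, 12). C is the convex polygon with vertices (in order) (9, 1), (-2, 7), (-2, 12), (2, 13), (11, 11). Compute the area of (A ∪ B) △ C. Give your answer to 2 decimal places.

|A ∪ B| = 81.1538.
|(A ∪ B) ∩ C| = 59.56.
|(A ∪ B) △ C| = 81.1538 + 102 − 119.1201 = 64.03.

64.03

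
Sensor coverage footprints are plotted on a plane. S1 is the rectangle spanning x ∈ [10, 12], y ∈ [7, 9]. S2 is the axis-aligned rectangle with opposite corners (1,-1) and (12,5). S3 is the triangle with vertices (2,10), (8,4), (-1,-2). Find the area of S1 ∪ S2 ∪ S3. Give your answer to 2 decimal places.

By inclusion–exclusion:
Individual areas: |S1| = 4, |S2| = 66, |S3| = 45.
|S1∩S2| = 0 (no overlap).
|S1∩S3| = 0.
|S2∩S3| = 22.8333.
|S1∩S2∩S3| = 0.
|S1 ∪ S2 ∪ S3| = 115 − 22.8333 + 0 = 92.17.

92.17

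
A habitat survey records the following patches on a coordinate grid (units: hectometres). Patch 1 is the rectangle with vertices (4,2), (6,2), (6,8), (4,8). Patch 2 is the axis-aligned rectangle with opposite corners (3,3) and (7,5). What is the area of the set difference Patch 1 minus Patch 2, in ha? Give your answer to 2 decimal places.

|Patch 1∩Patch 2|: x∈[4,6], y∈[3,5] → 2·2 = 4.
|Patch 1| = 12.
|Patch 1 ∖ Patch 2| = |Patch 1| − |Patch 1∩Patch 2| = 12 − 4 = 8.00.

8.00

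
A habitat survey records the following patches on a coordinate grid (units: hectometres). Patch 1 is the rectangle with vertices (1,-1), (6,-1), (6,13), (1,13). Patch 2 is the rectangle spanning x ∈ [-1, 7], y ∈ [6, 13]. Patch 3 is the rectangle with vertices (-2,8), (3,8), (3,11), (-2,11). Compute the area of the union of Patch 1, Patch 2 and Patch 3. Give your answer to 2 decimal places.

By inclusion–exclusion:
Individual areas: |Patch 1| = 70, |Patch 2| = 56, |Patch 3| = 15.
|Patch 1∩Patch 2|: x∈[1,6], y∈[6,13] → 5·7 = 35.
|Patch 1∩Patch 3|: x∈[1,3], y∈[8,11] → 2·3 = 6.
|Patch 2∩Patch 3|: x∈[-1,3], y∈[8,11] → 4·3 = 12.
|Patch 1∩Patch 2∩Patch 3| = 6.
|Patch 1 ∪ Patch 2 ∪ Patch 3| = 141 − 53 + 6 = 94.00.

94.00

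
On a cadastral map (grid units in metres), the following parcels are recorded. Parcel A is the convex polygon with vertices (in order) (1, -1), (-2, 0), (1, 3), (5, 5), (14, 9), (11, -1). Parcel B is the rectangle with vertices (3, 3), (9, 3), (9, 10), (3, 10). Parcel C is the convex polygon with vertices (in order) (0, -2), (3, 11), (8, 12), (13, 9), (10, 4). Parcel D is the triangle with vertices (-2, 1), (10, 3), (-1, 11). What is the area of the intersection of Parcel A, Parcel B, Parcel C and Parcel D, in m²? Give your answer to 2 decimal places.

The intersection is the polygon with vertices (9,3.4), (8.333,3), (3,3), (3,4), (5,5), (6.397,5.621), (9,3.727).
By the shoelace formula its area is 10.45.

10.45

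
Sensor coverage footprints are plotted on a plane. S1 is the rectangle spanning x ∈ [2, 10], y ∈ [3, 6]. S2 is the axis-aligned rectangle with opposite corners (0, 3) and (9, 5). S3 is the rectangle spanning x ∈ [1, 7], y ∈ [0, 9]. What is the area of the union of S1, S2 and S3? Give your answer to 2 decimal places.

65.00

By inclusion–exclusion:
Individual areas: |S1| = 24, |S2| = 18, |S3| = 54.
|S1∩S2|: x∈[2,9], y∈[3,5] → 7·2 = 14.
|S1∩S3|: x∈[2,7], y∈[3,6] → 5·3 = 15.
|S2∩S3|: x∈[1,7], y∈[3,5] → 6·2 = 12.
|S1∩S2∩S3| = 10.
|S1 ∪ S2 ∪ S3| = 96 − 41 + 10 = 65.00.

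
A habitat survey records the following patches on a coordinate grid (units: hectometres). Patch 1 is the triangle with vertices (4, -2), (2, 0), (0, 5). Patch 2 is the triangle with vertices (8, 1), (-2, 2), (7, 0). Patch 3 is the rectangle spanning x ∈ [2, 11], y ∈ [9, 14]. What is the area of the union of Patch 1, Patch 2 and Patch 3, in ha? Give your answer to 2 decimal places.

By inclusion–exclusion:
Individual areas: |Patch 1| = 3, |Patch 2| = 5.5, |Patch 3| = 45.
|Patch 1∩Patch 2| = 0.3088.
|Patch 1∩Patch 3| = 0.
|Patch 2∩Patch 3| = 0.
|Patch 1∩Patch 2∩Patch 3| = 0.
|Patch 1 ∪ Patch 2 ∪ Patch 3| = 53.5 − 0.3088 + 0 = 53.19.

53.19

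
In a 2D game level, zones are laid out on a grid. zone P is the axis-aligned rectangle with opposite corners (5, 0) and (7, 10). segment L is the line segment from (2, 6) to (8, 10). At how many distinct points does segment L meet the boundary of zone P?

2

The segment meets the boundary at (7,9.333), (5,8).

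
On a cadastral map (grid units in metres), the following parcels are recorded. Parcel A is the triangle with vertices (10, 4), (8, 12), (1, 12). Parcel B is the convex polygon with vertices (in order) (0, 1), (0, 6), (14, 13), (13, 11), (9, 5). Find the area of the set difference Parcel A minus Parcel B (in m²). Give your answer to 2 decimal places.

16.55

|Parcel A| = 28, |Parcel A∩Parcel B| = 11.4536.
|Parcel A ∖ Parcel B| = |Parcel A| − |Parcel A∩Parcel B| = 28 − 11.4536 = 16.55.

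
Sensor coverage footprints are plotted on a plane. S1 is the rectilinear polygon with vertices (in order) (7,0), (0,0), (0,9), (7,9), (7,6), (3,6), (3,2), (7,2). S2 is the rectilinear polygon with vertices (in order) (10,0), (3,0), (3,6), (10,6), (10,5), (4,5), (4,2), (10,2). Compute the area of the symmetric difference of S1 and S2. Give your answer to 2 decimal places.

|S1| = 47, |S2| = 24, |S1∩S2| = 8.
|S1 △ S2| = |S1| + |S2| − 2·|S1∩S2| = 47 + 24 − 16 = 55.00.

55.00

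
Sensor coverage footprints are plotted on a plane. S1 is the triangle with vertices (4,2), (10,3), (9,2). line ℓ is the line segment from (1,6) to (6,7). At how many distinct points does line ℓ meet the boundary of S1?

0

The segment lies entirely outside S1 and never meets its boundary.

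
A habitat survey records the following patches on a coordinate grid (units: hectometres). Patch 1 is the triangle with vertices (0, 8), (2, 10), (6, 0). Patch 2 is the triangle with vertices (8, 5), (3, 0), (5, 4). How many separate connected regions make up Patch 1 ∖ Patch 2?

Patch 1 ∖ Patch 2 splits into 2 disjoint pieces (area 12.6, area 0.6429).

2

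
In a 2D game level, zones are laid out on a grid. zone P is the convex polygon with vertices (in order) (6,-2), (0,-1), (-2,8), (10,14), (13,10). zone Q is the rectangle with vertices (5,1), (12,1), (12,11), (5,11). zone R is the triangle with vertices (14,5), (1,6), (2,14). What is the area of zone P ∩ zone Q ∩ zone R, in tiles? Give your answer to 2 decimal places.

23.45

The intersection is the polygon with vertices (5,11), (6,11), (11.275,7.043), (10.252,5.288), (5,5.692).
By the shoelace formula its area is 23.45.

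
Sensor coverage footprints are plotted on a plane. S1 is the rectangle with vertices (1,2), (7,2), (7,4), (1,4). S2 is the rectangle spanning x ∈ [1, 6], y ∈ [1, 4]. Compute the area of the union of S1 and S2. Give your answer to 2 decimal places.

By inclusion–exclusion:
Individual areas: |S1| = 12, |S2| = 15.
|S1∩S2|: x∈[1,6], y∈[2,4] → 5·2 = 10.
|S1 ∪ S2| = 27 − 10 = 17.00.

17.00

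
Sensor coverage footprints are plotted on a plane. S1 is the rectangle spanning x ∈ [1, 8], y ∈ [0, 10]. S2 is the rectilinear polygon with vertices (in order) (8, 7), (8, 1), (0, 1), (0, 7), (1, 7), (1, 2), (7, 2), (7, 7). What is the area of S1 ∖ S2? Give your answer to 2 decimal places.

|S1| = 70, |S1∩S2| = 12.
|S1 ∖ S2| = |S1| − |S1∩S2| = 70 − 12 = 58.00.

58.00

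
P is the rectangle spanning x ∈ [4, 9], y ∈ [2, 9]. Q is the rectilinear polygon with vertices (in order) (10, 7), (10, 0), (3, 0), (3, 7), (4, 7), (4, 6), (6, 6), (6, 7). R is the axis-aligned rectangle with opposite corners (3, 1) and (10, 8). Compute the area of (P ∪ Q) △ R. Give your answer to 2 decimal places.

14.00

|P ∪ Q| = 59.
|(P ∪ Q) ∩ R| = 47.
|(P ∪ Q) △ R| = 59 + 49 − 94 = 14.00.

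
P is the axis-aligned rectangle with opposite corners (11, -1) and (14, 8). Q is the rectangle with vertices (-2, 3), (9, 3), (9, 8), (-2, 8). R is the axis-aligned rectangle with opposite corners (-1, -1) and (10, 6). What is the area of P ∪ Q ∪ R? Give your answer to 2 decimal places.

129.00

By inclusion–exclusion:
Individual areas: |P| = 27, |Q| = 55, |R| = 77.
|P∩Q| = 0 (no overlap).
|P∩R| = 0 (no overlap).
|Q∩R|: x∈[-1,9], y∈[3,6] → 10·3 = 30.
|P∩Q∩R| = 0.
|P ∪ Q ∪ R| = 159 − 30 + 0 = 129.00.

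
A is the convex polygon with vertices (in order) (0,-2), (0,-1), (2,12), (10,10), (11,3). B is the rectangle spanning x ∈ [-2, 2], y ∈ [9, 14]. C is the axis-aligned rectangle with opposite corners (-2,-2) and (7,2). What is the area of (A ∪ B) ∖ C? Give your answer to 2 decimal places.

103.14

|A ∪ B| = 119.3077.
|(A ∪ B) ∩ C| = 16.1713.
|(A ∪ B) ∖ C| = 119.3077 − 16.1713 = 103.14.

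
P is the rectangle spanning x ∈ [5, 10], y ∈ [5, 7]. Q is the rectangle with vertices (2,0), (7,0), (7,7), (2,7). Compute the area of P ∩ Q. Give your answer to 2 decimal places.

|P∩Q|: x∈[5,7], y∈[5,7] → 2·2 = 4.

4.00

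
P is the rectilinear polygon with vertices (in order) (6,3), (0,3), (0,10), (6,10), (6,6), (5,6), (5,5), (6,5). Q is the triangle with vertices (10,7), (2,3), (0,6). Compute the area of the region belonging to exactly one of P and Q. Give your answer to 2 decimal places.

|P| = 41, |Q| = 16, |P∩Q| = 11.8.
|P △ Q| = |P| + |Q| − 2·|P∩Q| = 41 + 16 − 23.6 = 33.40.

33.40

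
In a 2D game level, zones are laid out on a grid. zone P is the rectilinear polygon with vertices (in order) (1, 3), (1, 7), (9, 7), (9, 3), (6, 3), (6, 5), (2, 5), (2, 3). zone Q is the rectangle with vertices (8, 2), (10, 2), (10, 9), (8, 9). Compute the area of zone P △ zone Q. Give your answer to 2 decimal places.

30.00

|zone P| = 24, |zone Q| = 14, |zone P∩zone Q| = 4.
|zone P △ zone Q| = |zone P| + |zone Q| − 2·|zone P∩zone Q| = 24 + 14 − 8 = 30.00.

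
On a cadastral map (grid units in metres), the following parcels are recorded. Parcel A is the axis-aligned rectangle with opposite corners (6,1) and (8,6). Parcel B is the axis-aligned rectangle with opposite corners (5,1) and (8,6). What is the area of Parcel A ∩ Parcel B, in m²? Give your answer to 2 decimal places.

|Parcel A∩Parcel B|: x∈[6,8], y∈[1,6] → 2·5 = 10.

10.00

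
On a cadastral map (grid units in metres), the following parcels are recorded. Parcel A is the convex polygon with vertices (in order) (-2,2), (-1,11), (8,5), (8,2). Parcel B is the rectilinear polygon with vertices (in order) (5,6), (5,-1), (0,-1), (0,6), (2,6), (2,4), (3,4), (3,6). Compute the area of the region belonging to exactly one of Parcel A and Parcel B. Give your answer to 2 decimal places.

55.50

|Parcel A| = 58.5, |Parcel B| = 33, |Parcel A∩Parcel B| = 18.
|Parcel A △ Parcel B| = |Parcel A| + |Parcel B| − 2·|Parcel A∩Parcel B| = 58.5 + 33 − 36 = 55.50.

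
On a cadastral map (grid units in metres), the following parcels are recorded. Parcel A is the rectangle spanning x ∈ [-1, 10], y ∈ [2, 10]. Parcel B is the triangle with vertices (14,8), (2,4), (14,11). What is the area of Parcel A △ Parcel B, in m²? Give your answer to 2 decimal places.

|Parcel A| = 88, |Parcel B| = 18, |Parcel A∩Parcel B| = 8.
|Parcel A △ Parcel B| = |Parcel A| + |Parcel B| − 2·|Parcel A∩Parcel B| = 88 + 18 − 16 = 90.00.

90.00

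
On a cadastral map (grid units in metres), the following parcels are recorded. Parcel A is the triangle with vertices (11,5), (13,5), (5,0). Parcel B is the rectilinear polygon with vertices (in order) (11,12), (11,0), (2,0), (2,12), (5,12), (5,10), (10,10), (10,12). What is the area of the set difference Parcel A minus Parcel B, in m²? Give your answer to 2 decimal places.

|Parcel A| = 5, |Parcel A∩Parcel B| = 3.75.
|Parcel A ∖ Parcel B| = |Parcel A| − |Parcel A∩Parcel B| = 5 − 3.75 = 1.25.

1.25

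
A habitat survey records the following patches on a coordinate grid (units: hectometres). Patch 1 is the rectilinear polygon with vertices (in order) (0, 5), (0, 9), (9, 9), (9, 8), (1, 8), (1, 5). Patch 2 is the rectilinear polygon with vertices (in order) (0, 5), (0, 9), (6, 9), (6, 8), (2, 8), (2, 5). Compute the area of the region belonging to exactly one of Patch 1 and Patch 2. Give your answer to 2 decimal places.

|Patch 1| = 12, |Patch 2| = 12, |Patch 1∩Patch 2| = 9.
|Patch 1 △ Patch 2| = |Patch 1| + |Patch 2| − 2·|Patch 1∩Patch 2| = 12 + 12 − 18 = 6.00.

6.00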